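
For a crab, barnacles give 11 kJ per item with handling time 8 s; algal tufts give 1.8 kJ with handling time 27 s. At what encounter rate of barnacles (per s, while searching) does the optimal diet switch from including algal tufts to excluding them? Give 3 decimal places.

The zero-one rule: include algal tufts iff E₂/h₂ > λE₁/(1+λh₁). Equality gives the switch point.
λE₁h₂ = E₂ + λE₂h₁ ⇒ λ = E₂/(E₁h₂ − E₂h₁) = 1.8/(297 − 14.4) = 0.006369 per s.

0.006 per s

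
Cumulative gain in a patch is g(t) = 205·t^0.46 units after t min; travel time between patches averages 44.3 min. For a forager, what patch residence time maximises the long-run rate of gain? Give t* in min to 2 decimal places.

37.74 min

Optimal t* satisfies g'(t*) = g(t*)/(T + t*).
g'(t) = 0.46·205·t^-0.54. Setting 0.46·205·t^-0.54 = 205·t^0.46/(44.3+t) gives 0.46(44.3+t) = t, so 0.54·t = 0.46×44.3.
t* = 0.46×44.3/0.54 = 37.74 min.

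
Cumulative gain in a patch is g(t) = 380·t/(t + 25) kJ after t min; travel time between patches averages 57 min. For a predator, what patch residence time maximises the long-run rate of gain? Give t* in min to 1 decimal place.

37.7 min

Maximise g(t)/(T+t): set derivative to zero → g'(t)(T+t) = g(t).
g'(t) = 380·25/(t + 25)². Setting 380·25/(t+25)² = 380t/[(t+25)(57+t)] gives 25(57+t) = t(t+25), so t² = 25×57 = 1425.
t* = √1425 = 37.75 min.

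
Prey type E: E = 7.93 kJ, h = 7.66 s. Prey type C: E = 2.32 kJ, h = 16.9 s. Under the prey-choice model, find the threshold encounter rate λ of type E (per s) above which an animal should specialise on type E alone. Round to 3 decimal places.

0.020 per s

Drop type C once their profitability E₂/h₂ falls below the rate achievable on type E alone: E₂/h₂ = λE₁/(1 + λh₁).
Solve for λ: λE₁h₂ = E₂(1 + λh₁) → λ(E₁h₂ − E₂h₁) = E₂ → λ = E₂/(E₁h₂ − E₂h₁).
λ = 2.32/(7.93×16.9 − 2.32×7.66) = 2.32/116.2 = 0.01996 per s.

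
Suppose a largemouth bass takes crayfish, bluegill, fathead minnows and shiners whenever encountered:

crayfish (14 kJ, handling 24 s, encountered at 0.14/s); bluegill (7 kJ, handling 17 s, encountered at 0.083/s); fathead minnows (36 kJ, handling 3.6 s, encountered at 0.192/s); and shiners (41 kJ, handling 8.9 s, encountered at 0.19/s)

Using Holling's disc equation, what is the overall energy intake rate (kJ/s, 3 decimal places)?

2.115 kJ/s

R = Σλ_iE_i / (1 + Σλ_ih_i)
Numerator: 0.14×14 + 0.083×7 + 0.192×36 + 0.19×41 = 17.24
Denominator: 1 + 0.14×24 + 0.083×17 + 0.192×3.6 + 0.19×8.9 = 8.153
R = 17.24/8.153 = 2.115 kJ/s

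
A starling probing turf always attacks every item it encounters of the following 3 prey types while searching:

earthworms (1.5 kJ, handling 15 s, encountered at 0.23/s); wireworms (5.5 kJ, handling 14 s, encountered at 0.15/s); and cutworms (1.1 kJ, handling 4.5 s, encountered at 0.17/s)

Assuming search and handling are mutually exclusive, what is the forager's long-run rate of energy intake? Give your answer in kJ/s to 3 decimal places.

R = Σλ_iE_i / (1 + Σλ_ih_i)
Numerator: 0.23×1.5 + 0.15×5.5 + 0.17×1.1 = 1.357
Denominator: 1 + 0.23×15 + 0.15×14 + 0.17×4.5 = 7.315
R = 1.357/7.315 = 0.1855 kJ/s

0.186 kJ/s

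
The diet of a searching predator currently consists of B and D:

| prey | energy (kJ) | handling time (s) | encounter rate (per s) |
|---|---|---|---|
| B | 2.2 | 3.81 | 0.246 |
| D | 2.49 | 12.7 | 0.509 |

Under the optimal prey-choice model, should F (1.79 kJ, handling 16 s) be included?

On B and D alone, R = ΣλE/(1+Σλh) = 1.809/8.402 = 0.2153 kJ/s.
Profitability of F: 1.79/16 = 0.1119 kJ/s.
0.1119 < 0.2153, so adding F would lower the average — exclude it.

No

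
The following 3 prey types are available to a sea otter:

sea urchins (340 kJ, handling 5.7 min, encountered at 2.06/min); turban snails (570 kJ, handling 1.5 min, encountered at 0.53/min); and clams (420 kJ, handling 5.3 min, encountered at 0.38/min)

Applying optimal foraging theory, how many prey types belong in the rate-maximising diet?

Rank by E/h (kJ/min): turban snails 380, clams 79.2, sea urchins 59.6. Include each in turn until the next type's E/h falls below the running intake rate.
Rate on top 1: 168.3. clams: 79.2 < 168.3 → exclude; stop.
Optimal diet: turban snails — 1 of 3 types.

1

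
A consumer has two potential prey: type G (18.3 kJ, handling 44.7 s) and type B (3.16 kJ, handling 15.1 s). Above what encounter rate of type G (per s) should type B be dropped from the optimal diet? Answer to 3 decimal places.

0.023 per s

At the threshold, the rate on type G alone equals the profitability of type B: λ·18.3/(1 + λ·44.7) = 3.16/15.1 = 0.2093.
Rearranging, λ(18.3 − 0.2093×44.7) = 0.2093, so λ = 0.2093/8.946 = 0.02339 per s.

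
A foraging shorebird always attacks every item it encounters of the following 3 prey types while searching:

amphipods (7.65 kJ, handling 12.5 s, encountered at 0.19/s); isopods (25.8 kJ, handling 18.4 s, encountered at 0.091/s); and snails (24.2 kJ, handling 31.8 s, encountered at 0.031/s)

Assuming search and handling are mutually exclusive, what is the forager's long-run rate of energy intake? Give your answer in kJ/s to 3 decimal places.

0.754 kJ/s

Energy encountered per unit search time: 0.19×7.65 + 0.091×25.8 + 0.031×24.2 = 4.551 kJ/s.
Handling time per unit search time: 0.19×12.5 + 0.091×18.4 + 0.031×31.8 = 5.035.
Rate = 4.551/(1 + 5.035) = 0.7542 kJ/s.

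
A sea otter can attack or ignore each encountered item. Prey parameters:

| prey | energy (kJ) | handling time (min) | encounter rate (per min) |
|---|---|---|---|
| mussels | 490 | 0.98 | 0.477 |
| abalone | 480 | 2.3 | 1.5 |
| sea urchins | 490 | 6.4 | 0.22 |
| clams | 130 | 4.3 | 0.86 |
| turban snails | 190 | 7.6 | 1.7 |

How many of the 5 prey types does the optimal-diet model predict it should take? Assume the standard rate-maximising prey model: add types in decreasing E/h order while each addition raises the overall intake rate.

2

Profitabilities (E/h, kJ/min): mussels 500, abalone 209, sea urchins 76.6, clams 30.2, turban snails 25. Add prey in this order while the next type's profitability exceeds the intake rate on those already taken.
Rate on top 1: 159.3. abalone: 209 > 159.3 → include.
Rate on top 2: 193.9. sea urchins: 76.6 < 193.9 → exclude; stop.
Optimal diet: mussels, abalone — 2 of 5 types.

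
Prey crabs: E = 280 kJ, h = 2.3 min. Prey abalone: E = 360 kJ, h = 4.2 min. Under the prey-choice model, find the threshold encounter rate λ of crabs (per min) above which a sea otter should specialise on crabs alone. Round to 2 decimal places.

1.03 per min

At the threshold, the rate on crabs alone equals the profitability of abalone: λ·280/(1 + λ·2.3) = 360/4.2 = 85.71.
Rearranging, λ(280 − 85.71×2.3) = 85.71, so λ = 85.71/82.86 = 1.034 per min.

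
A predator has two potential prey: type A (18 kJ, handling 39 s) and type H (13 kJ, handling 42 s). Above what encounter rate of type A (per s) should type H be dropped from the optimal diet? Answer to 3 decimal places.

The zero-one rule: include type H iff E₂/h₂ > λE₁/(1+λh₁). Equality gives the switch point.
λE₁h₂ = E₂ + λE₂h₁ ⇒ λ = E₂/(E₁h₂ − E₂h₁) = 13/(756 − 507) = 0.05221 per s.

0.052 per s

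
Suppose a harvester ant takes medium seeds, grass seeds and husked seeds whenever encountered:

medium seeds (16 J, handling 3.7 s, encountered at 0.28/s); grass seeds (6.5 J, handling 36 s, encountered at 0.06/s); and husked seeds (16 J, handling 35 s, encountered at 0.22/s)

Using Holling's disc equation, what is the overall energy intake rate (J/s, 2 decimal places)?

0.71 J/s

R = Σλ_iE_i / (1 + Σλ_ih_i)
Numerator: 0.28×16 + 0.06×6.5 + 0.22×16 = 8.39
Denominator: 1 + 0.28×3.7 + 0.06×36 + 0.22×35 = 11.9
R = 8.39/11.9 = 0.7053 J/s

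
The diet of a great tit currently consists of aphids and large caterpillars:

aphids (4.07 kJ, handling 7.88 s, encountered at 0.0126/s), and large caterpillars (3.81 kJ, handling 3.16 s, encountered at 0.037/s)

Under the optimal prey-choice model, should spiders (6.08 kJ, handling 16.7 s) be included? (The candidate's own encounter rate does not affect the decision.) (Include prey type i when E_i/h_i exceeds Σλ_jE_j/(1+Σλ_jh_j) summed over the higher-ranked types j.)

Current rate: (0.0126×4.07 + 0.037×3.81)/(1 + 0.0126×7.88 + 0.037×3.16) = 0.1581 kJ/s.
Profitability of spiders: 6.08/16.7 = 0.3641 kJ/s.
0.3641 > 0.1581, so adding spiders raises the average — include it.

Yes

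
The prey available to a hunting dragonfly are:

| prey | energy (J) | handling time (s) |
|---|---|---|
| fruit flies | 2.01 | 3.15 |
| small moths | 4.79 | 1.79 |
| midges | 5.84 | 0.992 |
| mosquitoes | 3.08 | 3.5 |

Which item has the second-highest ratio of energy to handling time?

small moths

Profitability E/h (J/s): fruit flies = 2.01/3.15 = 0.638, small moths = 4.79/1.79 = 2.68, midges = 5.84/0.992 = 5.89, mosquitoes = 3.08/3.5 = 0.88.
Ranked: midges > small moths > mosquitoes > fruit flies.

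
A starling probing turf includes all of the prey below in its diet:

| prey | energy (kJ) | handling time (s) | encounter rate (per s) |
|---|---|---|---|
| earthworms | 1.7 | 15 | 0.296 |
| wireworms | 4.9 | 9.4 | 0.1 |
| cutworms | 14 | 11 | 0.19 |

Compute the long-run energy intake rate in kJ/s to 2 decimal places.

0.43 kJ/s

R = Σλ_iE_i / (1 + Σλ_ih_i)
Numerator: 0.296×1.7 + 0.1×4.9 + 0.19×14 = 3.653
Denominator: 1 + 0.296×15 + 0.1×9.4 + 0.19×11 = 8.47
R = 3.653/8.47 = 0.4313 kJ/s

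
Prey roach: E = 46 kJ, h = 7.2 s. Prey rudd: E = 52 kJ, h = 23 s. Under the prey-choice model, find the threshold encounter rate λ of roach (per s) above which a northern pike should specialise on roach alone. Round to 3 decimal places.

0.076 per s

The zero-one rule: include rudd iff E₂/h₂ > λE₁/(1+λh₁). Equality gives the switch point.
λE₁h₂ = E₂ + λE₂h₁ ⇒ λ = E₂/(E₁h₂ − E₂h₁) = 52/(1058 − 374.4) = 0.07607 per s.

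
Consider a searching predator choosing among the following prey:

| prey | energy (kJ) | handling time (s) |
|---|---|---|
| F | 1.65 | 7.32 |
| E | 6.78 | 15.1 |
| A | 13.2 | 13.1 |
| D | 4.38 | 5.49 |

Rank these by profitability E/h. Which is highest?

A

In descending order of E/h:
A: 13.2/13.1 = 1.01 kJ/s
D: 4.38/5.49 = 0.798 kJ/s
E: 6.78/15.1 = 0.449 kJ/s
F: 1.65/7.32 = 0.225 kJ/s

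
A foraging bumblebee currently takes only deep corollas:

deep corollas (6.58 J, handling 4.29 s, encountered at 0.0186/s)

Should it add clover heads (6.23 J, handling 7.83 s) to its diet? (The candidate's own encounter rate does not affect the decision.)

Yes

Current rate: (0.0186×6.58)/(1 + 0.0186×4.29) = 0.1133 J/s.
Profitability of clover heads: 6.23/7.83 = 0.7957 J/s.
Since 0.7957 > R, including clover heads increases the long-run rate.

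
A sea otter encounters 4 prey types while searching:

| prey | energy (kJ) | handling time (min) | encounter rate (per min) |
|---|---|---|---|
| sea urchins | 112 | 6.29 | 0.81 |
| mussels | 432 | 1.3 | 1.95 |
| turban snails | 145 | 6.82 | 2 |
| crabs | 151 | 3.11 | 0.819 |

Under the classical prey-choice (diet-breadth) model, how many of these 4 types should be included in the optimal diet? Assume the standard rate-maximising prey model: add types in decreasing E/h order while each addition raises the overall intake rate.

E/h in descending order: mussels 332, crabs 48.6, turban snails 21.3, sea urchins 17.8 kJ/min. The optimal diet is the largest prefix of this list for which every included type satisfies E_i/h_i > R on the types above it.
Rate on top 1: 238.3. crabs: 48.6 < 238.3 → exclude; stop.
Optimal diet: mussels — 1 of 4 types.

1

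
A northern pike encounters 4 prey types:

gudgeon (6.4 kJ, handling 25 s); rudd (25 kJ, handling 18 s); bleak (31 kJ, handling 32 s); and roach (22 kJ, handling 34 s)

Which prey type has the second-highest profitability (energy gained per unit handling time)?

In descending order of E/h:
rudd: 25/18 = 1.39 kJ/s
bleak: 31/32 = 0.969 kJ/s
roach: 22/34 = 0.647 kJ/s
gudgeon: 6.4/25 = 0.256 kJ/s

bleak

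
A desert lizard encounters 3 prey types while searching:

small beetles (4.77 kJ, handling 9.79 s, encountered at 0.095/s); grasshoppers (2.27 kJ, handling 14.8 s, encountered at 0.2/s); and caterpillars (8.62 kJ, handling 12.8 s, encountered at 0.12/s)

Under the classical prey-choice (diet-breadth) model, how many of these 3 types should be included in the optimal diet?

Rank by E/h (kJ/s): caterpillars 0.673, small beetles 0.487, grasshoppers 0.153. Include each in turn until the next type's E/h falls below the running intake rate.
Rate on top 1: 0.4079. small beetles: 0.487 > 0.4079 → include.
Rate on top 2: 0.4292. grasshoppers: 0.153 < 0.4292 → exclude; stop.
Optimal diet: caterpillars, small beetles — 2 of 3 types.

2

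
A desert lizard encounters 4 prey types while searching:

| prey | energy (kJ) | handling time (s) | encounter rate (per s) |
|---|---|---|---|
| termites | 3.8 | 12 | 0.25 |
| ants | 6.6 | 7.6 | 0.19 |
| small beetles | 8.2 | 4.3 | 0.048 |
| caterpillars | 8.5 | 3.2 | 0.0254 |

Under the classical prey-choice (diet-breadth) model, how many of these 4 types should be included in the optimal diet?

3

E/h in descending order: caterpillars 2.66, small beetles 1.91, ants 0.868, termites 0.317 kJ/s. The optimal diet is the largest prefix of this list for which every included type satisfies E_i/h_i > R on the types above it.
Rate on top 1: 0.1997. small beetles: 1.91 > 0.1997 → include.
Rate on top 2: 0.4733. ants: 0.868 > 0.4733 → include.
Rate on top 3: 0.6822. termites: 0.317 < 0.6822 → exclude; stop.
Optimal diet: caterpillars, small beetles, ants — 3 of 4 types.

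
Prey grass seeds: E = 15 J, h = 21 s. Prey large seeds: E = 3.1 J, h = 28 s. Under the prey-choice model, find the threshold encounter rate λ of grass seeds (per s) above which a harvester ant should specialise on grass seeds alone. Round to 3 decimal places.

0.009 per s

Drop large seeds once their profitability E₂/h₂ falls below the rate achievable on grass seeds alone: E₂/h₂ = λE₁/(1 + λh₁).
Solve for λ: λE₁h₂ = E₂(1 + λh₁) → λ(E₁h₂ − E₂h₁) = E₂ → λ = E₂/(E₁h₂ − E₂h₁).
λ = 3.1/(15×28 − 3.1×21) = 3.1/354.9 = 0.008735 per s.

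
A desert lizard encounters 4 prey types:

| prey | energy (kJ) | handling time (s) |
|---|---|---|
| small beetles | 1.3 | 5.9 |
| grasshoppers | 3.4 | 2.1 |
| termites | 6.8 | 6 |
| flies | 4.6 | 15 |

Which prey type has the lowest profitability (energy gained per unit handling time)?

Profitability E/h (kJ/s): small beetles = 1.3/5.9 = 0.22, grasshoppers = 3.4/2.1 = 1.62, termites = 6.8/6 = 1.13, flies = 4.6/15 = 0.307.
Ranked: grasshoppers > termites > flies > small beetles.

small beetles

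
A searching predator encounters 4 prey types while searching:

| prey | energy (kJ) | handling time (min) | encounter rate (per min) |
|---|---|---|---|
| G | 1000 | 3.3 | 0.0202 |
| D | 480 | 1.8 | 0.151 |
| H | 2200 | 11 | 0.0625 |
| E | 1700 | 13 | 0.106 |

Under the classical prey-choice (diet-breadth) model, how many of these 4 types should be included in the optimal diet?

4

Profitabilities (E/h, kJ/min): G 303, D 267, H 200, E 131. Add prey in this order while the next type's profitability exceeds the intake rate on those already taken.
Rate on top 1: 18.94. D: 267 > 18.94 → include.
Rate on top 2: 69.24. H: 200 > 69.24 → include.
Rate on top 3: 113.6. E: 131 > 113.6 → include.
Optimal diet: G, D, H, E — 4 of 4 types.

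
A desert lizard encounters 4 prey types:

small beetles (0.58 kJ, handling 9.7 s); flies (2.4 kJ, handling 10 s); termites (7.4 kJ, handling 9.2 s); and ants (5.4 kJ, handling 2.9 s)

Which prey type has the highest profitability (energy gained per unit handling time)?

Profitability E/h (kJ/s): small beetles = 0.58/9.7 = 0.0598, flies = 2.4/10 = 0.24, termites = 7.4/9.2 = 0.804, ants = 5.4/2.9 = 1.86.
Ranked: ants > termites > flies > small beetles.

ants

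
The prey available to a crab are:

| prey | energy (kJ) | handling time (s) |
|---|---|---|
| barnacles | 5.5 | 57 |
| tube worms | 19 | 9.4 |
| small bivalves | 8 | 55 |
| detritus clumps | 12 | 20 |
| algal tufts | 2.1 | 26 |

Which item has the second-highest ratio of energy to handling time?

In descending order of E/h:
tube worms: 19/9.4 = 2.02 kJ/s
detritus clumps: 12/20 = 0.6 kJ/s
small bivalves: 8/55 = 0.145 kJ/s
barnacles: 5.5/57 = 0.0965 kJ/s
algal tufts: 2.1/26 = 0.0808 kJ/s

detritus clumps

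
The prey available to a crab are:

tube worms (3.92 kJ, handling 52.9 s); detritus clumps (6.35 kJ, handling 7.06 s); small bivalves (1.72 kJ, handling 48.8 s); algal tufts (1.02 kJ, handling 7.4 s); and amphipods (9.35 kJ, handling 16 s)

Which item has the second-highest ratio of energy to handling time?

Profitability E/h (kJ/s): tube worms = 3.92/52.9 = 0.0741, detritus clumps = 6.35/7.06 = 0.899, small bivalves = 1.72/48.8 = 0.0352, algal tufts = 1.02/7.4 = 0.138, amphipods = 9.35/16 = 0.584.
Ranked: detritus clumps > amphipods > algal tufts > tube worms > small bivalves.

amphipods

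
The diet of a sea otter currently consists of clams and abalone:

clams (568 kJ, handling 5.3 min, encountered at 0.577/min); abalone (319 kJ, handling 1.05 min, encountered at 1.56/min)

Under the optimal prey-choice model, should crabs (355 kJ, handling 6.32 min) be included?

No

On clams and abalone alone, R = ΣλE/(1+Σλh) = 825.4/5.696 = 144.9 kJ/min.
Profitability of crabs: 355/6.32 = 56.17 kJ/min.
Since 56.17 < R, time spent handling crabs is better spent searching.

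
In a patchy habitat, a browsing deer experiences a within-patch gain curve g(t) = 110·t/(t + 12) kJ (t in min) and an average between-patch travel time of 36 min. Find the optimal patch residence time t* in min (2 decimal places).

Maximise g(t)/(T+t): set derivative to zero → g'(t)(T+t) = g(t).
g'(t) = 110·12/(t + 12)². Setting 110·12/(t+12)² = 110t/[(t+12)(36+t)] gives 12(36+t) = t(t+12), so t² = 12×36 = 432.
t* = √432 = 20.78 min.

20.78 min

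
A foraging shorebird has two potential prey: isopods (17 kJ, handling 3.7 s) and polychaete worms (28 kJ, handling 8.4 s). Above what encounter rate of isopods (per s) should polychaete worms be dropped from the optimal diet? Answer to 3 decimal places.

0.714 per s

The zero-one rule: include polychaete worms iff E₂/h₂ > λE₁/(1+λh₁). Equality gives the switch point.
λE₁h₂ = E₂ + λE₂h₁ ⇒ λ = E₂/(E₁h₂ − E₂h₁) = 28/(142.8 − 103.6) = 0.7143 per s.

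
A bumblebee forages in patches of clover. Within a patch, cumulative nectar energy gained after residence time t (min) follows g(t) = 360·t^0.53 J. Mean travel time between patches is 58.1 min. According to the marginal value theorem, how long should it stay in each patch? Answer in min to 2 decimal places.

65.52 min

Maximise g(t)/(T+t): set derivative to zero → g'(t)(T+t) = g(t).
g'(t) = 0.53·360·t^-0.47. Setting 0.53·360·t^-0.47 = 360·t^0.53/(58.1+t) gives 0.53(58.1+t) = t, so 0.47·t = 0.53×58.1.
t* = 0.53×58.1/0.47 = 65.52 min.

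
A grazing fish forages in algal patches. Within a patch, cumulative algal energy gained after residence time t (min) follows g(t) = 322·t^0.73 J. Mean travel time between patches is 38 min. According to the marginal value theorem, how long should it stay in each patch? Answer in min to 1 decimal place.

Optimal t* satisfies g'(t*) = g(t*)/(T + t*).
g'(t) = 0.73·322·t^-0.27. Setting 0.73·322·t^-0.27 = 322·t^0.73/(38+t) gives 0.73(38+t) = t, so 0.27·t = 0.73×38.
t* = 0.73×38/0.27 = 102.7 min.

102.7 min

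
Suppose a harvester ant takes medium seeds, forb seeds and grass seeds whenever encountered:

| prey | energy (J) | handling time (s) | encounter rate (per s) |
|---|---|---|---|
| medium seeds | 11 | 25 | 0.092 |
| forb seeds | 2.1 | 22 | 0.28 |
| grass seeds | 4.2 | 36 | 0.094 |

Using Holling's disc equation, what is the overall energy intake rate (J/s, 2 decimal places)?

Energy encountered per unit search time: 0.092×11 + 0.28×2.1 + 0.094×4.2 = 1.995 J/s.
Handling time per unit search time: 0.092×25 + 0.28×22 + 0.094×36 = 11.84.
Rate = 1.995/(1 + 11.84) = 0.1553 J/s.

0.16 J/s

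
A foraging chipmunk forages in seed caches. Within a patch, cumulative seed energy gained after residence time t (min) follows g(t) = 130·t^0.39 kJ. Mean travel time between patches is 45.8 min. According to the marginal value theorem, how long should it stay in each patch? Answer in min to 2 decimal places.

29.28 min

Optimal t* satisfies g'(t*) = g(t*)/(T + t*).
g'(t) = 0.39·130·t^-0.61. Setting 0.39·130·t^-0.61 = 130·t^0.39/(45.8+t) gives 0.39(45.8+t) = t, so 0.61·t = 0.39×45.8.
t* = 0.39×45.8/0.61 = 29.28 min.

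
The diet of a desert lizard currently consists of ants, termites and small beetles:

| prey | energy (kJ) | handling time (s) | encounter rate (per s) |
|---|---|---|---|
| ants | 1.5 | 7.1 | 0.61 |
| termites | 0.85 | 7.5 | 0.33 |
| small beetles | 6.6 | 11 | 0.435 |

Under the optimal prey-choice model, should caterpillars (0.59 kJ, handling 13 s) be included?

No

On ants, termites and small beetles alone, R = ΣλE/(1+Σλh) = 4.067/12.59 = 0.323 kJ/s.
caterpillars: E/h = 0.59/13 = 0.04538 kJ/s.
Since 0.04538 < R, time spent handling caterpillars is better spent searching.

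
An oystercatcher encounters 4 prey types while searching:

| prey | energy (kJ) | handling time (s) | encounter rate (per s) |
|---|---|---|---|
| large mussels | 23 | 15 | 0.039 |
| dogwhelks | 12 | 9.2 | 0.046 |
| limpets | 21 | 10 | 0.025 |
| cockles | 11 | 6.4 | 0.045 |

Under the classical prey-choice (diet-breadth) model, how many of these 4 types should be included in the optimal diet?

E/h in descending order: limpets 2.1, cockles 1.72, large mussels 1.53, dogwhelks 1.3 kJ/s. The optimal diet is the largest prefix of this list for which every included type satisfies E_i/h_i > R on the types above it.
Rate on top 1: 0.42. cockles: 1.72 > 0.42 → include.
Rate on top 2: 0.6632. large mussels: 1.53 > 0.6632 → include.
Rate on top 3: 0.903. dogwhelks: 1.3 > 0.903 → include.
Optimal diet: limpets, cockles, large mussels, dogwhelks — 4 of 4 types.

4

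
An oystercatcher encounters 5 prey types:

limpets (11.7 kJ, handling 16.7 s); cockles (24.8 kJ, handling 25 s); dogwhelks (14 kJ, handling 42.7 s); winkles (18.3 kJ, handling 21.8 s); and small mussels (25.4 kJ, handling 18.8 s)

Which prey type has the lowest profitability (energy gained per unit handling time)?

dogwhelks

In descending order of E/h:
small mussels: 25.4/18.8 = 1.35 kJ/s
cockles: 24.8/25 = 0.992 kJ/s
winkles: 18.3/21.8 = 0.839 kJ/s
limpets: 11.7/16.7 = 0.701 kJ/s
dogwhelks: 14/42.7 = 0.328 kJ/s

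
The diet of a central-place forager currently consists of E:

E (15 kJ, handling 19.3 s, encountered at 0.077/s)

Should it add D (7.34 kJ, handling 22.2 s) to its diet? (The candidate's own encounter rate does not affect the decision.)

No

Intake rate on the current diet: R = (0.077×15) / (1 + 0.077×19.3) = 1.155/2.486 = 0.4646 kJ/s.
Profitability of D: 7.34/22.2 = 0.3306 kJ/s.
0.3306 < 0.4646, so adding D would lower the average — exclude it.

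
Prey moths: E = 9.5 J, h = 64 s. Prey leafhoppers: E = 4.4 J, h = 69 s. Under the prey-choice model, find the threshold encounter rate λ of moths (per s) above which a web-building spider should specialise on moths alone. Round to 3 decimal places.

0.012 per s

At the threshold, the rate on moths alone equals the profitability of leafhoppers: λ·9.5/(1 + λ·64) = 4.4/69 = 0.06377.
Rearranging, λ(9.5 − 0.06377×64) = 0.06377, so λ = 0.06377/5.419 = 0.01177 per s.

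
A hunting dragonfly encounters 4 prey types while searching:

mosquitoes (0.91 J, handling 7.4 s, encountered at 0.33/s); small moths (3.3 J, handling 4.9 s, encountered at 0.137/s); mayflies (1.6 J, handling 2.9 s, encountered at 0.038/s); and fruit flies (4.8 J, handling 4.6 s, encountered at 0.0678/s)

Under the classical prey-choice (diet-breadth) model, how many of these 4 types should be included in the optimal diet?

E/h in descending order: fruit flies 1.04, small moths 0.673, mayflies 0.552, mosquitoes 0.123 J/s. The optimal diet is the largest prefix of this list for which every included type satisfies E_i/h_i > R on the types above it.
Rate on top 1: 0.2481. small moths: 0.673 > 0.2481 → include.
Rate on top 2: 0.3921. mayflies: 0.552 > 0.3921 → include.
Rate on top 3: 0.4005. mosquitoes: 0.123 < 0.4005 → exclude; stop.
Optimal diet: fruit flies, small moths, mayflies — 3 of 4 types.

3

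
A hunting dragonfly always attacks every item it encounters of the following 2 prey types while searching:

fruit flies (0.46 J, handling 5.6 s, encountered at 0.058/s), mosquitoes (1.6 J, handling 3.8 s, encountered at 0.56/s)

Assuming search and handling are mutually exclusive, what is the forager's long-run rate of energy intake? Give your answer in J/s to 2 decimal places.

Energy encountered per unit search time: 0.058×0.46 + 0.56×1.6 = 0.9227 J/s.
Handling time per unit search time: 0.058×5.6 + 0.56×3.8 = 2.453.
Rate = 0.9227/(1 + 2.453) = 0.2672 J/s.

0.27 J/s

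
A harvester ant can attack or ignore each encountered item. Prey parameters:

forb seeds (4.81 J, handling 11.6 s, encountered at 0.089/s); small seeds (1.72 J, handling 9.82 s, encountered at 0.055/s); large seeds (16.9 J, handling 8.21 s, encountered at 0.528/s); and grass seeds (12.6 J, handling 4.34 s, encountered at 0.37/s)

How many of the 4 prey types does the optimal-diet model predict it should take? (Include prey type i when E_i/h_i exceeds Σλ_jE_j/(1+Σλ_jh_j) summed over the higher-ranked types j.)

2

E/h in descending order: grass seeds 2.9, large seeds 2.06, forb seeds 0.415, small seeds 0.175 J/s. The optimal diet is the largest prefix of this list for which every included type satisfies E_i/h_i > R on the types above it.
Rate on top 1: 1.789. large seeds: 2.06 > 1.789 → include.
Rate on top 2: 1.957. forb seeds: 0.415 < 1.957 → exclude; stop.
Optimal diet: grass seeds, large seeds — 2 of 4 types.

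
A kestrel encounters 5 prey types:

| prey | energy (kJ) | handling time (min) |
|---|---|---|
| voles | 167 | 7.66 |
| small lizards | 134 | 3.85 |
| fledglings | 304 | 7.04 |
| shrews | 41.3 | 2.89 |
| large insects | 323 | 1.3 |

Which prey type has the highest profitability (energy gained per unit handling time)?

In descending order of E/h:
large insects: 323/1.3 = 248 kJ/min
fledglings: 304/7.04 = 43.2 kJ/min
small lizards: 134/3.85 = 34.8 kJ/min
voles: 167/7.66 = 21.8 kJ/min
shrews: 41.3/2.89 = 14.3 kJ/min

large insects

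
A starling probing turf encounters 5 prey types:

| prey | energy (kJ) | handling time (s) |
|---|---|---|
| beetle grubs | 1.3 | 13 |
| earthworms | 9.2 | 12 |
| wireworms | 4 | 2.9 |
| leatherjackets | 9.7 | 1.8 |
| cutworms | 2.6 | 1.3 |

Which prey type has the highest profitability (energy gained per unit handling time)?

leatherjackets

Profitability E/h (kJ/s): beetle grubs = 1.3/13 = 0.1, earthworms = 9.2/12 = 0.767, wireworms = 4/2.9 = 1.38, leatherjackets = 9.7/1.8 = 5.39, cutworms = 2.6/1.3 = 2.
Ranked: leatherjackets > cutworms > wireworms > earthworms > beetle grubs.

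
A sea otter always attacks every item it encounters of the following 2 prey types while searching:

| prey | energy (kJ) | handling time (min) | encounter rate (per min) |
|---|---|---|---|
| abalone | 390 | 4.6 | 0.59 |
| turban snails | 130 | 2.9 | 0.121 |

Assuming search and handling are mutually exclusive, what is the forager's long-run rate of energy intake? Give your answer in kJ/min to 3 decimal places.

60.476 kJ/min

Energy encountered per unit search time: 0.59×390 + 0.121×130 = 245.8 kJ/min.
Handling time per unit search time: 0.59×4.6 + 0.121×2.9 = 3.065.
Rate = 245.8/(1 + 3.065) = 60.48 kJ/min.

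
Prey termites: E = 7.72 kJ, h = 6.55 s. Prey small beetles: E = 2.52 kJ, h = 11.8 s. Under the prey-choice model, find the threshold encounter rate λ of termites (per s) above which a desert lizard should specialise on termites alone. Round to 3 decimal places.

The zero-one rule: include small beetles iff E₂/h₂ > λE₁/(1+λh₁). Equality gives the switch point.
λE₁h₂ = E₂ + λE₂h₁ ⇒ λ = E₂/(E₁h₂ − E₂h₁) = 2.52/(91.1 − 16.51) = 0.03378 per s.

0.034 per s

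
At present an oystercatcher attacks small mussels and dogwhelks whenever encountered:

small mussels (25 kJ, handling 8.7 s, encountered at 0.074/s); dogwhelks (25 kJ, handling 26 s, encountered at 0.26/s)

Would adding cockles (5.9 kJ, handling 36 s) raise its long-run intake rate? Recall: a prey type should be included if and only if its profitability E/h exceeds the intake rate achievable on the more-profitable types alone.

No

On small mussels and dogwhelks alone, R = ΣλE/(1+Σλh) = 8.35/8.404 = 0.9936 kJ/s.
Profitability of cockles: 5.9/36 = 0.1639 kJ/s.
0.1639 < 0.9936, so adding cockles would lower the average — exclude it.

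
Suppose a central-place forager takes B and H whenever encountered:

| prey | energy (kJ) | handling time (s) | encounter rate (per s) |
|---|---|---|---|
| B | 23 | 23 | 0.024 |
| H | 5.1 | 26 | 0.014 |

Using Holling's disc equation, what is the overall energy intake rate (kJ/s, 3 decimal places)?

R = (0.024×23 + 0.014×5.1) / (1 + 0.024×23 + 0.014×26) = 0.6234/1.916 = 0.3254 kJ/s.

0.325 kJ/s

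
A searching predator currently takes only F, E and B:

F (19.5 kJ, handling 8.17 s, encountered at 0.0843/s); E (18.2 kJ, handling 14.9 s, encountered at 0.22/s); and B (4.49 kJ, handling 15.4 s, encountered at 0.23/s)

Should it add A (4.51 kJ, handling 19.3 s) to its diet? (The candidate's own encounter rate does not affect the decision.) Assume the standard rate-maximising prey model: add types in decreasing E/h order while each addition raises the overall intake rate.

Current rate: (0.0843×19.5 + 0.22×18.2 + 0.23×4.49)/(1 + 0.0843×8.17 + 0.22×14.9 + 0.23×15.4) = 0.7851 kJ/s.
A: E/h = 4.51/19.3 = 0.2337 kJ/s.
0.2337 < 0.7851, so adding A would lower the average — exclude it.

No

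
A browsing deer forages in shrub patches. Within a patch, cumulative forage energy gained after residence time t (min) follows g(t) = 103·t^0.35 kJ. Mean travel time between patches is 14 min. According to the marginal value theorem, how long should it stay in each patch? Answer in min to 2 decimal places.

7.54 min

By the marginal value theorem, leave when the instantaneous gain rate g'(t) equals the habitat-wide average g(t)/(T + t).
g'(t) = 0.35·103·t^-0.65. Setting 0.35·103·t^-0.65 = 103·t^0.35/(14+t) gives 0.35(14+t) = t, so 0.65·t = 0.35×14.
t* = 0.35×14/0.65 = 7.538 min.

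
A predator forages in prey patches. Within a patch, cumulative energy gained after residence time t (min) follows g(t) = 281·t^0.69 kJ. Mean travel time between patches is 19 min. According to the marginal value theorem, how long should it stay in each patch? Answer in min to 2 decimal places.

42.29 min

By the marginal value theorem, leave when the instantaneous gain rate g'(t) equals the habitat-wide average g(t)/(T + t).
g'(t) = 0.69·281·t^-0.31. Setting 0.69·281·t^-0.31 = 281·t^0.69/(19+t) gives 0.69(19+t) = t, so 0.31·t = 0.69×19.
t* = 0.69×19/0.31 = 42.29 min.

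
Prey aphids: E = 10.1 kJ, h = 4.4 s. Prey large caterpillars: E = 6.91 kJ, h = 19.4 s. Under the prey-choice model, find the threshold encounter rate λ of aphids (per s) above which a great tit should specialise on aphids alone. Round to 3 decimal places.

At the threshold, the rate on aphids alone equals the profitability of large caterpillars: λ·10.1/(1 + λ·4.4) = 6.91/19.4 = 0.3562.
Rearranging, λ(10.1 − 0.3562×4.4) = 0.3562, so λ = 0.3562/8.533 = 0.04174 per s.

0.042 per s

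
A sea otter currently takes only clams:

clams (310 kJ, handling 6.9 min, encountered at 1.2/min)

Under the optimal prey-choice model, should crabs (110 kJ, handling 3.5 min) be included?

Intake rate on the current diet: R = (1.2×310) / (1 + 1.2×6.9) = 372/9.28 = 40.09 kJ/min.
crabs: E/h = 110/3.5 = 31.43 kJ/min.
31.43 < 40.09, so adding crabs would lower the average — exclude it.

No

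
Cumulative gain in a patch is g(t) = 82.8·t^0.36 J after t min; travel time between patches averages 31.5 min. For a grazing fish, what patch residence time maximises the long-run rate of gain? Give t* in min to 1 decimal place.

17.7 min

By the marginal value theorem, leave when the instantaneous gain rate g'(t) equals the habitat-wide average g(t)/(T + t).
g'(t) = 0.36·82.8·t^-0.64. Setting 0.36·82.8·t^-0.64 = 82.8·t^0.36/(31.5+t) gives 0.36(31.5+t) = t, so 0.64·t = 0.36×31.5.
t* = 0.36×31.5/0.64 = 17.72 min.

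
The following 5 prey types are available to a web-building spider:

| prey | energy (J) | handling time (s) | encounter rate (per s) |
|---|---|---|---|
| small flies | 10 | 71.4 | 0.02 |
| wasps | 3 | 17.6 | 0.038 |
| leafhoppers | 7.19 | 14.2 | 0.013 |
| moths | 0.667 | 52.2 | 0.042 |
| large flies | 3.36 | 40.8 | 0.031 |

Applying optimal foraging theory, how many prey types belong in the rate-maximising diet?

3

Profitabilities (E/h, J/s): leafhoppers 0.506, wasps 0.17, small flies 0.14, large flies 0.0824, moths 0.0128. Add prey in this order while the next type's profitability exceeds the intake rate on those already taken.
Rate on top 1: 0.0789. wasps: 0.17 > 0.0789 → include.
Rate on top 2: 0.1119. small flies: 0.14 > 0.1119 → include.
Rate on top 3: 0.1242. large flies: 0.0824 < 0.1242 → exclude; stop.
Optimal diet: leafhoppers, wasps, small flies — 3 of 5 types.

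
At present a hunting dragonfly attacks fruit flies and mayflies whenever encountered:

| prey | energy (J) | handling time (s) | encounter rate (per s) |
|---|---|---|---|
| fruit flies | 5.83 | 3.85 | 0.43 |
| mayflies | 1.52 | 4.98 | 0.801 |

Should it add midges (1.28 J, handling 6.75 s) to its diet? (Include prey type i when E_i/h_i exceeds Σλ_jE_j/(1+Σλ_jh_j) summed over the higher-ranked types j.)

No

Current rate: (0.43×5.83 + 0.801×1.52)/(1 + 0.43×3.85 + 0.801×4.98) = 0.5605 J/s.
midges: E/h = 1.28/6.75 = 0.1896 J/s.
Since 0.1896 < R, time spent handling midges is better spent searching.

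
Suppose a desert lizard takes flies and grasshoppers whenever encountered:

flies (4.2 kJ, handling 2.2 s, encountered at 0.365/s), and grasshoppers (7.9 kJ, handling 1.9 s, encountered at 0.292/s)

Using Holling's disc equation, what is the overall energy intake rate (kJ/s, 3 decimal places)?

1.629 kJ/s

R = Σλ_iE_i / (1 + Σλ_ih_i)
Numerator: 0.365×4.2 + 0.292×7.9 = 3.84
Denominator: 1 + 0.365×2.2 + 0.292×1.9 = 2.358
R = 3.84/2.358 = 1.629 kJ/s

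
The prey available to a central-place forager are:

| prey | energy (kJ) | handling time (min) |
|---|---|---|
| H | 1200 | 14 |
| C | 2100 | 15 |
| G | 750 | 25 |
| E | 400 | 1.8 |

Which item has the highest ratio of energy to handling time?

E

In descending order of E/h:
E: 400/1.8 = 222 kJ/min
C: 2100/15 = 140 kJ/min
H: 1200/14 = 85.7 kJ/min
G: 750/25 = 30 kJ/min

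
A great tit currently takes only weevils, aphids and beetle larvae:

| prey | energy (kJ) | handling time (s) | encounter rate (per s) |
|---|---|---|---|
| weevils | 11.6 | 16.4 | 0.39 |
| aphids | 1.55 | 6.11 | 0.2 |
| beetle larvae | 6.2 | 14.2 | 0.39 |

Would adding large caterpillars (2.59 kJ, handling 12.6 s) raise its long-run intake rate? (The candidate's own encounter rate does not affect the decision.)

Intake rate on the current diet: R = (0.39×11.6 + 0.2×1.55 + 0.39×6.2) / (1 + 0.39×16.4 + 0.2×6.11 + 0.39×14.2) = 7.252/14.16 = 0.5123 kJ/s.
large caterpillars: E/h = 2.59/12.6 = 0.2056 kJ/s.
Since 0.2056 < R, time spent handling large caterpillars is better spent searching.

No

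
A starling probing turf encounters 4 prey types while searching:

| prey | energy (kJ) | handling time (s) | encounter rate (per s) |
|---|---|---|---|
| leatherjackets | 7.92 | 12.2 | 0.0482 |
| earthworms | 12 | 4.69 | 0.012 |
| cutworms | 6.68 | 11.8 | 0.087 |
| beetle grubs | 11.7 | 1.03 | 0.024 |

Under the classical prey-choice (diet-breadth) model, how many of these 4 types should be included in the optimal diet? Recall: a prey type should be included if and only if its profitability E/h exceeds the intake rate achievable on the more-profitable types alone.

4

Profitabilities (E/h, kJ/s): beetle grubs 11.4, earthworms 2.56, leatherjackets 0.649, cutworms 0.566. Add prey in this order while the next type's profitability exceeds the intake rate on those already taken.
Rate on top 1: 0.274. earthworms: 2.56 > 0.274 → include.
Rate on top 2: 0.393. leatherjackets: 0.649 > 0.393 → include.
Rate on top 3: 0.4832. cutworms: 0.566 > 0.4832 → include.
Optimal diet: beetle grubs, earthworms, leatherjackets, cutworms — 4 of 4 types.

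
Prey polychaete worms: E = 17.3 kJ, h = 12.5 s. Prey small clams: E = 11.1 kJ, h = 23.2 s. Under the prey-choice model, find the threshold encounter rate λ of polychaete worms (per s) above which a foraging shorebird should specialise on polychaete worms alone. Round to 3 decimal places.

The zero-one rule: include small clams iff E₂/h₂ > λE₁/(1+λh₁). Equality gives the switch point.
λE₁h₂ = E₂ + λE₂h₁ ⇒ λ = E₂/(E₁h₂ − E₂h₁) = 11.1/(401.4 − 138.8) = 0.04227 per s.

0.042 per s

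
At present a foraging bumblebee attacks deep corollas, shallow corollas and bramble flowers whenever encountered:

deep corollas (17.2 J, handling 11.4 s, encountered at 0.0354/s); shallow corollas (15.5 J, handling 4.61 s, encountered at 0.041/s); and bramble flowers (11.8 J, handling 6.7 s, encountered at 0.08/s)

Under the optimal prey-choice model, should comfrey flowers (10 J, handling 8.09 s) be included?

Current rate: (0.0354×17.2 + 0.041×15.5 + 0.08×11.8)/(1 + 0.0354×11.4 + 0.041×4.61 + 0.08×6.7) = 1.028 J/s.
Profitability of comfrey flowers: 10/8.09 = 1.236 J/s.
1.236 > 1.028, so adding comfrey flowers raises the average — include it.

Yes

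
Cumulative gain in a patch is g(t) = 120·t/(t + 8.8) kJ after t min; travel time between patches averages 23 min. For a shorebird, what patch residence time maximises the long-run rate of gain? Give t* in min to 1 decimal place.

Optimal t* satisfies g'(t*) = g(t*)/(T + t*).
g'(t) = 120·8.8/(t + 8.8)². Setting 120·8.8/(t+8.8)² = 120t/[(t+8.8)(23+t)] gives 8.8(23+t) = t(t+8.8), so t² = 8.8×23 = 202.4.
t* = √202.4 = 14.23 min.

14.2 min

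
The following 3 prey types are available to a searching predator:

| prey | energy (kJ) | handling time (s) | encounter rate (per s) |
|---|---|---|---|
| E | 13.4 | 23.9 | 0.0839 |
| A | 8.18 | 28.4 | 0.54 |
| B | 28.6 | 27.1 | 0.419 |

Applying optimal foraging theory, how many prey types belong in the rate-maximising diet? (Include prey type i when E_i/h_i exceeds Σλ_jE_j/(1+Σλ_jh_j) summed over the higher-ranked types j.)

1

Profitabilities (E/h, kJ/s): B 1.06, E 0.561, A 0.288. Add prey in this order while the next type's profitability exceeds the intake rate on those already taken.
Rate on top 1: 0.9699. E: 0.561 < 0.9699 → exclude; stop.
Optimal diet: B — 1 of 3 types.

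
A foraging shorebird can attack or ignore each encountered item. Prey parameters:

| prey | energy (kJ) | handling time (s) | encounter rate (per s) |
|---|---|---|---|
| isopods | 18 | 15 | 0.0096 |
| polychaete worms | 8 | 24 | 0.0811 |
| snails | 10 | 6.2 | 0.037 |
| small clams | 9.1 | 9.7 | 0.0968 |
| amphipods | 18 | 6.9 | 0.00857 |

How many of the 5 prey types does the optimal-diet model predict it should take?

4

E/h in descending order: amphipods 2.61, snails 1.61, isopods 1.2, small clams 0.938, polychaete worms 0.333 kJ/s. The optimal diet is the largest prefix of this list for which every included type satisfies E_i/h_i > R on the types above it.
Rate on top 1: 0.1456. snails: 1.61 > 0.1456 → include.
Rate on top 2: 0.4069. isopods: 1.2 > 0.4069 → include.
Rate on top 3: 0.4866. small clams: 0.938 > 0.4866 → include.
Rate on top 4: 0.6654. polychaete worms: 0.333 < 0.6654 → exclude; stop.
Optimal diet: amphipods, snails, isopods, small clams — 4 of 5 types.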